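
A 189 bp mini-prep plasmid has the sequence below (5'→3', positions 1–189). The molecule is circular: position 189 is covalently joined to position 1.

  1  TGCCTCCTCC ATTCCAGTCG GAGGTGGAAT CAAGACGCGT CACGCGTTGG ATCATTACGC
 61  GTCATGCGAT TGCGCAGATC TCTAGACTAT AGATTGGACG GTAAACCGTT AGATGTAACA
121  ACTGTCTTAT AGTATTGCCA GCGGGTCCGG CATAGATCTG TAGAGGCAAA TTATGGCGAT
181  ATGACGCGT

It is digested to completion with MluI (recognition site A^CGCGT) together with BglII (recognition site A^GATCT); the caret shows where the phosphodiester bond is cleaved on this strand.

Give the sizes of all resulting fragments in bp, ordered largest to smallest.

78, 40, 30, 19, 15, 7 bp

MluI sites (ACGCGT) start at positions 35, 42, 57, 184.
MluI cuts after the first base of each site, so after positions 35, 42, 57, 184.
BglII sites (AGATCT) start at positions 76, 154.
BglII cuts after the first base of each site, so after positions 76, 154.
Combined cut positions: 35, 42, 57, 76, 154, 184.
Circular molecule, 6 cuts → 6 fragments:
  36–42 → 7 bp
  43–57 → 15 bp
  58–76 → 19 bp
  77–154 → 78 bp
  155–184 → 30 bp
  185–189 then 1–35 → 5 + 35 = 40 bp
Sorted largest to smallest: 78, 40, 30, 19, 15, 7 bp.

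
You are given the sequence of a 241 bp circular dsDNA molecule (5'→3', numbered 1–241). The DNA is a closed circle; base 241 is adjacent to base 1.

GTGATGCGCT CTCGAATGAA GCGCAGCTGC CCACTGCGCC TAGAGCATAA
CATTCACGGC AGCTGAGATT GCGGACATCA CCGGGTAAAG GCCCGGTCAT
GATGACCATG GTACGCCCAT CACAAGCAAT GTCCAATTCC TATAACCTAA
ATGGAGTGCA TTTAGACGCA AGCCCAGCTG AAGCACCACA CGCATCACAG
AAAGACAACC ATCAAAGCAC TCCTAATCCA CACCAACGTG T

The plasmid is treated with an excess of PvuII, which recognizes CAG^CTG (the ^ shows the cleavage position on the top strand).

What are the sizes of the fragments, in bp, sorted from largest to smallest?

115, 90, 36 bp

PvuII sites (CAGCTG) start at positions 24, 60, 175.
PvuII cuts after base 3 of each site, so after positions 26, 62, 177.
Circular molecule, 3 cuts → 3 fragments:
  27–62 → 36 bp
  63–177 → 115 bp
  178–241 then 1–26 → 64 + 26 = 90 bp
Sorted largest to smallest: 115, 90, 36 bp.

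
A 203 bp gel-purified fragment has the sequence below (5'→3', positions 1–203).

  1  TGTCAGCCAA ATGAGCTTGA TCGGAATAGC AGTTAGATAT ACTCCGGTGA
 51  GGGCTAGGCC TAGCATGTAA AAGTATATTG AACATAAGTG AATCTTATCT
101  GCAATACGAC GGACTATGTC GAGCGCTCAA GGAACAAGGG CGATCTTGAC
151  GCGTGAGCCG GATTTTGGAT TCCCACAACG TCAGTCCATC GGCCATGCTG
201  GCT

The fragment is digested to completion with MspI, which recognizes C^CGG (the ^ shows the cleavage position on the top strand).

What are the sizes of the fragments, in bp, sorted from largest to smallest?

MspI sites (CCGG) start at positions 44, 158.
MspI cuts after the first base of each site, so after positions 44, 158.
Linear molecule, 2 cuts → 3 fragments:
  1–44 → 44 bp
  45–158 → 114 bp
  159–203 → 45 bp
Sorted largest to smallest: 114, 45, 44 bp.

114, 45, 44 bp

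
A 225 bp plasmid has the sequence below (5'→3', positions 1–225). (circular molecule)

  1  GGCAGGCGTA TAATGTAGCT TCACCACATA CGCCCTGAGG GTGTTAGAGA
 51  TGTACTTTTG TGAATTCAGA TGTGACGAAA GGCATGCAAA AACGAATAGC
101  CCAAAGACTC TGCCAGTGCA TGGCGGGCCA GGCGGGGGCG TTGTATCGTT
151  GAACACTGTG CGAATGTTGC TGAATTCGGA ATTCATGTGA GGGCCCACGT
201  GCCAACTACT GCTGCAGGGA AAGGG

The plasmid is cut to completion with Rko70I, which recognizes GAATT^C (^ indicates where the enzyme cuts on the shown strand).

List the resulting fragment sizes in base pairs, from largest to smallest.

Rko70I sites (GAATTC) start at positions 62, 172, 179.
Rko70I cuts after base 5 of each site (before the last base), so after positions 66, 176, 183.
Circular molecule, 3 cuts → 3 fragments:
  67–176 → 110 bp
  177–183 → 7 bp
  184–225 then 1–66 → 42 + 66 = 108 bp
Sorted largest to smallest: 110, 108, 7 bp.

110, 108, 7 bp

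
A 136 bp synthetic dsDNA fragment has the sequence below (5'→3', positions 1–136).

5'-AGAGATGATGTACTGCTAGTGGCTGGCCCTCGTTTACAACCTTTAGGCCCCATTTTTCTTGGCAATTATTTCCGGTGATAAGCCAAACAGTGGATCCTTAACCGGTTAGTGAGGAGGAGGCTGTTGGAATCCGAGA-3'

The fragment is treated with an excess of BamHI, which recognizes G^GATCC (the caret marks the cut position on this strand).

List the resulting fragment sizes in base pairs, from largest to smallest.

92, 44 bp

The BamHI site (GGATCC) starts at position 92.
BamHI cuts after the first base of each site, so after position 92.
Linear molecule, 1 cut → 2 fragments:
  1–92 → 92 bp
  93–136 → 44 bp
Sorted largest to smallest: 92, 44 bp.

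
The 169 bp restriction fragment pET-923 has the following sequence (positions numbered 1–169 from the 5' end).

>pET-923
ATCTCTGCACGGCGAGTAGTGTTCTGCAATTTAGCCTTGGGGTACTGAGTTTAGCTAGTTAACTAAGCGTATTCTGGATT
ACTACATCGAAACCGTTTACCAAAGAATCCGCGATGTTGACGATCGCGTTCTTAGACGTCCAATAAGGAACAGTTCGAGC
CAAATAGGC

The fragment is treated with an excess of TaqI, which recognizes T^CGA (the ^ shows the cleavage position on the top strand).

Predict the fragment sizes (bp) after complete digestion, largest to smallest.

87, 68, 14 bp

TaqI sites (TCGA) start at positions 87, 155.
TaqI cuts after the first base of each site, so after positions 87, 155.
Linear molecule, 2 cuts → 3 fragments:
  1–87 → 87 bp
  88–155 → 68 bp
  156–169 → 14 bp
Sorted largest to smallest: 87, 68, 14 bp.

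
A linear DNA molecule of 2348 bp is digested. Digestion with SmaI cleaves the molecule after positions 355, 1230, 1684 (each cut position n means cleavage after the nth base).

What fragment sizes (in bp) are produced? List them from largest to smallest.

875, 664, 454, 355 bp

Linear molecule, 3 cuts → 4 fragments:
  355 − 0 = 355 bp
  1230 − 355 = 875 bp
  1684 − 1230 = 454 bp
  2348 − 1684 = 664 bp
Sorted largest to smallest: 875, 664, 454, 355 bp.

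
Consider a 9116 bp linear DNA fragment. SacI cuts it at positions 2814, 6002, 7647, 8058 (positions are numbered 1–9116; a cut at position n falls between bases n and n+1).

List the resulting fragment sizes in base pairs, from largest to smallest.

Linear molecule, 4 cuts → 5 fragments:
  2814 − 0 = 2814 bp
  6002 − 2814 = 3188 bp
  7647 − 6002 = 1645 bp
  8058 − 7647 = 411 bp
  9116 − 8058 = 1058 bp
Sorted largest to smallest: 3188, 2814, 1645, 1058, 411 bp.

3188, 2814, 1645, 1058, 411 bp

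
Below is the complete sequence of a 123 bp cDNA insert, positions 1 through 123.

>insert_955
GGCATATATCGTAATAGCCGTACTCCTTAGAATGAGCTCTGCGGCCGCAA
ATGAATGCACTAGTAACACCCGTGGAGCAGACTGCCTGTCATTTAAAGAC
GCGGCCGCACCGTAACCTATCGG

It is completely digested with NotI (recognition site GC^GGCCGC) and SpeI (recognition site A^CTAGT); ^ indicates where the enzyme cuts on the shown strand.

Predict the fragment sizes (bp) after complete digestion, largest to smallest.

NotI sites (GCGGCCGC) start at positions 41, 101.
NotI cuts after base 2 of each site, so after positions 42, 102.
The SpeI site (ACTAGT) starts at position 59.
SpeI cuts after the first base of each site, so after position 59.
Combined cut positions: 42, 59, 102.
Linear molecule, 3 cuts → 4 fragments:
  1–42 → 42 bp
  43–59 → 17 bp
  60–102 → 43 bp
  103–123 → 21 bp
Sorted largest to smallest: 43, 42, 21, 17 bp.

43, 42, 21, 17 bp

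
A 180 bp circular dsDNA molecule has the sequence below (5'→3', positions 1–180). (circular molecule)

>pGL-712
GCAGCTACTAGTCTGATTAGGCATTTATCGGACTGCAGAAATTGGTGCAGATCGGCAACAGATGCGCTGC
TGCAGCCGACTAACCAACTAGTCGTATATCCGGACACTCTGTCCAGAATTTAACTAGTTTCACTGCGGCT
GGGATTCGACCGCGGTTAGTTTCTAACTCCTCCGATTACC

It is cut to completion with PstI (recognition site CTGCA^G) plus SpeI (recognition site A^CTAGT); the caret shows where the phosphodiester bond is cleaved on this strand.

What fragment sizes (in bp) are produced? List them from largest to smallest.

PstI sites (CTGCAG) start at positions 33, 70.
PstI cuts after base 5 of each site (before the last base), so after positions 37, 74.
SpeI sites (ACTAGT) start at positions 7, 87, 123.
SpeI cuts after the first base of each site, so after positions 7, 87, 123.
Combined cut positions: 7, 37, 74, 87, 123.
Circular molecule, 5 cuts → 5 fragments:
  8–37 → 30 bp
  38–74 → 37 bp
  75–87 → 13 bp
  88–123 → 36 bp
  124–180 then 1–7 → 57 + 7 = 64 bp
Sorted largest to smallest: 64, 37, 36, 30, 13 bp.

64, 37, 36, 30, 13 bp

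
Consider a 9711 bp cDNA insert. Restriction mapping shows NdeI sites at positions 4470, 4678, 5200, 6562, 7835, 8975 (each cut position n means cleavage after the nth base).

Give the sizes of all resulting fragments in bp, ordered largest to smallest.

4470, 1362, 1273, 1140, 736, 522, 208 bp

Linear molecule, 6 cuts → 7 fragments:
  4470 − 0 = 4470 bp
  4678 − 4470 = 208 bp
  5200 − 4678 = 522 bp
  6562 − 5200 = 1362 bp
  7835 − 6562 = 1273 bp
  8975 − 7835 = 1140 bp
  9711 − 8975 = 736 bp
Sorted largest to smallest: 4470, 1362, 1273, 1140, 736, 522, 208 bp.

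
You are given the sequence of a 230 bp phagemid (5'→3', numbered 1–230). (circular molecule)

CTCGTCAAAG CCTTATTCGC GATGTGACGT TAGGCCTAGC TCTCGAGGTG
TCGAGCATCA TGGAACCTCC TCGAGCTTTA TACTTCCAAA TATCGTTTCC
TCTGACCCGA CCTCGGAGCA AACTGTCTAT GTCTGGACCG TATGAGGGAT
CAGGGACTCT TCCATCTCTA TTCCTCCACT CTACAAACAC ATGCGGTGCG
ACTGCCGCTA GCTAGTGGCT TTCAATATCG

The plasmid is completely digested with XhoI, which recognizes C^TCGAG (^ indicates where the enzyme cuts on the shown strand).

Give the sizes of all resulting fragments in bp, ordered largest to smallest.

202, 28 bp

XhoI sites (CTCGAG) start at positions 42, 70.
XhoI cuts after the first base of each site, so after positions 42, 70.
Circular molecule, 2 cuts → 2 fragments:
  43–70 → 28 bp
  71–230 then 1–42 → 160 + 42 = 202 bp
Sorted largest to smallest: 202, 28 bp.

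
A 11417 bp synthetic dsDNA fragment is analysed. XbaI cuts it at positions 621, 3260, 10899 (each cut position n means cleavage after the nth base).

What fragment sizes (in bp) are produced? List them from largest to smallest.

Linear molecule, 3 cuts → 4 fragments:
  621 − 0 = 621 bp
  3260 − 621 = 2639 bp
  10899 − 3260 = 7639 bp
  11417 − 10899 = 518 bp
Sorted largest to smallest: 7639, 2639, 621, 518 bp.

7639, 2639, 621, 518 bp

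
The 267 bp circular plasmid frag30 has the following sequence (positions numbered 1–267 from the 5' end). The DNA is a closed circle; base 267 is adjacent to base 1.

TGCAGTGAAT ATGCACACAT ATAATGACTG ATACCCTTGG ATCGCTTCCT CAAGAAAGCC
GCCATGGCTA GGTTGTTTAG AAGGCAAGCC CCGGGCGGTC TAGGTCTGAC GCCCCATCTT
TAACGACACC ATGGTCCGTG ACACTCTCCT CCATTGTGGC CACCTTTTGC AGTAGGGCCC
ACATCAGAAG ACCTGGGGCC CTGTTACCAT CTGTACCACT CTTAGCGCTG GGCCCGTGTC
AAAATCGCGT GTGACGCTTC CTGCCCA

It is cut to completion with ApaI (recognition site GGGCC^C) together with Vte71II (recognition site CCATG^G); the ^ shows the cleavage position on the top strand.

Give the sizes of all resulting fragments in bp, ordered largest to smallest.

ApaI sites (GGGCCC) start at positions 175, 196, 230.
ApaI cuts after base 5 of each site (before the last base), so after positions 179, 200, 234.
Vte71II sites (CCATGG) start at positions 62, 129.
Vte71II cuts after base 5 of each site (before the last base), so after positions 66, 133.
Combined cut positions: 66, 133, 179, 200, 234.
Circular molecule, 5 cuts → 5 fragments:
  67–133 → 67 bp
  134–179 → 46 bp
  180–200 → 21 bp
  201–234 → 34 bp
  235–267 then 1–66 → 33 + 66 = 99 bp
Sorted largest to smallest: 99, 67, 46, 34, 21 bp.

99, 67, 46, 34, 21 bp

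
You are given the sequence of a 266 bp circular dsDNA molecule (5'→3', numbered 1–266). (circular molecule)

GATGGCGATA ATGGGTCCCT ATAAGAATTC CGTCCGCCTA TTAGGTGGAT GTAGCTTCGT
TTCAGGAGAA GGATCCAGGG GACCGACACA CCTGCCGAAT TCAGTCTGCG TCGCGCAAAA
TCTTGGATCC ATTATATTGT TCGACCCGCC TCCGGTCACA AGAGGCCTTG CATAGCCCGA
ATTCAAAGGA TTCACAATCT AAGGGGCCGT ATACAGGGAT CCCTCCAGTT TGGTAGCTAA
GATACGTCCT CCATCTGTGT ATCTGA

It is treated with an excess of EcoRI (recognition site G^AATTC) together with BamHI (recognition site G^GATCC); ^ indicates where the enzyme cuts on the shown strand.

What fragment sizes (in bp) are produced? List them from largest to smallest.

74, 54, 46, 38, 28, 26 bp

EcoRI sites (GAATTC) start at positions 25, 97, 179.
EcoRI cuts after the first base of each site, so after positions 25, 97, 179.
BamHI sites (GGATCC) start at positions 71, 125, 217.
BamHI cuts after the first base of each site, so after positions 71, 125, 217.
Combined cut positions: 25, 71, 97, 125, 179, 217.
Circular molecule, 6 cuts → 6 fragments:
  26–71 → 46 bp
  72–97 → 26 bp
  98–125 → 28 bp
  126–179 → 54 bp
  180–217 → 38 bp
  218–266 then 1–25 → 49 + 25 = 74 bp
Sorted largest to smallest: 74, 54, 46, 38, 28, 26 bp.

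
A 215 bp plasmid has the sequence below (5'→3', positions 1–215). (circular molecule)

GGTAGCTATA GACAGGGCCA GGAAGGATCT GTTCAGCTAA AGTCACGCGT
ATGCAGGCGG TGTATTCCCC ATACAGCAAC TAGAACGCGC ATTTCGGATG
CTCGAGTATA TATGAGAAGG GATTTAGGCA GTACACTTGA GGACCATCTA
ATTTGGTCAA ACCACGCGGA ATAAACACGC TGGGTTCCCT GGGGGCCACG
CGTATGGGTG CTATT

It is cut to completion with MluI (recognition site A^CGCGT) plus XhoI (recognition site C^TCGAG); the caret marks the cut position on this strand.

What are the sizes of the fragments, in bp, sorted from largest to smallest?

MluI sites (ACGCGT) start at positions 45, 198.
MluI cuts after the first base of each site, so after positions 45, 198.
The XhoI site (CTCGAG) starts at position 101.
XhoI cuts after the first base of each site, so after position 101.
Combined cut positions: 45, 101, 198.
Circular molecule, 3 cuts → 3 fragments:
  46–101 → 56 bp
  102–198 → 97 bp
  199–215 then 1–45 → 17 + 45 = 62 bp
Sorted largest to smallest: 97, 62, 56 bp.

97, 62, 56 bp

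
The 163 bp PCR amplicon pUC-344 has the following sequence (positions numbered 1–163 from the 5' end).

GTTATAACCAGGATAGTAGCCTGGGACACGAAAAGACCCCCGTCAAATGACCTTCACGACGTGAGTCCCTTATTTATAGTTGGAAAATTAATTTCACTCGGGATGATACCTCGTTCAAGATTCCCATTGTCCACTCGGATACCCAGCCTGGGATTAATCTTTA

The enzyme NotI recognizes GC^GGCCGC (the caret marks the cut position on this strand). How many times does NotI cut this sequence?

No occurrence of GCGGCCGC is present in the sequence.
NotI does not cut: 0 sites.

0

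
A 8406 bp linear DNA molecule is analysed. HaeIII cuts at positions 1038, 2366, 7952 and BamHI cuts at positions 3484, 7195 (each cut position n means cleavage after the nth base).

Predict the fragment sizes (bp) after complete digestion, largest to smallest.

Combined cut positions (sorted): 1038, 2366, 3484, 7195, 7952.
Linear molecule, 5 cuts → 6 fragments:
  1038 − 0 = 1038 bp
  2366 − 1038 = 1328 bp
  3484 − 2366 = 1118 bp
  7195 − 3484 = 3711 bp
  7952 − 7195 = 757 bp
  8406 − 7952 = 454 bp
Sorted largest to smallest: 3711, 1328, 1118, 1038, 757, 454 bp.

3711, 1328, 1118, 1038, 757, 454 bp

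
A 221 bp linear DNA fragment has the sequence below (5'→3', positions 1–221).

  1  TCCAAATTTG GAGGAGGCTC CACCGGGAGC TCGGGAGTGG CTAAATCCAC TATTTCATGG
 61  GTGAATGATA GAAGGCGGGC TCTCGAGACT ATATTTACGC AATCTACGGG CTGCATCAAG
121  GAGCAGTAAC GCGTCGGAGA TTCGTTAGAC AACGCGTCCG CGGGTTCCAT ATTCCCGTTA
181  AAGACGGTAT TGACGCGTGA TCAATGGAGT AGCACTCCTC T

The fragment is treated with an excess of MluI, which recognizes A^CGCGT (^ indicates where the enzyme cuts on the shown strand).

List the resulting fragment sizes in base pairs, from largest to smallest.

MluI sites (ACGCGT) start at positions 129, 152, 193.
MluI cuts after the first base of each site, so after positions 129, 152, 193.
Linear molecule, 3 cuts → 4 fragments:
  1–129 → 129 bp
  130–152 → 23 bp
  153–193 → 41 bp
  194–221 → 28 bp
Sorted largest to smallest: 129, 41, 28, 23 bp.

129, 41, 28, 23 bp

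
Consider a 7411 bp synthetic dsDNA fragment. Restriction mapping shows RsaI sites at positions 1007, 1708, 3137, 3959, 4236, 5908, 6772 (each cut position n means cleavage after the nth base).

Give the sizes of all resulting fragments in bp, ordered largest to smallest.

Linear molecule, 7 cuts → 8 fragments:
  1007 − 0 = 1007 bp
  1708 − 1007 = 701 bp
  3137 − 1708 = 1429 bp
  3959 − 3137 = 822 bp
  4236 − 3959 = 277 bp
  5908 − 4236 = 1672 bp
  6772 − 5908 = 864 bp
  7411 − 6772 = 639 bp
Sorted largest to smallest: 1672, 1429, 1007, 864, 822, 701, 639, 277 bp.

1672, 1429, 1007, 864, 822, 701, 639, 277 bp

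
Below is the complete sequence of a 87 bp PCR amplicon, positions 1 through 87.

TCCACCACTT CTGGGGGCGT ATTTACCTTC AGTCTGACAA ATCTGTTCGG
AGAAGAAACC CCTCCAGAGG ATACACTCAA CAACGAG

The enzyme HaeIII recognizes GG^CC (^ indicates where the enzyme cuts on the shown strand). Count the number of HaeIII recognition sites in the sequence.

0

No occurrence of GGCC is present in the sequence.
HaeIII does not cut: 0 sites.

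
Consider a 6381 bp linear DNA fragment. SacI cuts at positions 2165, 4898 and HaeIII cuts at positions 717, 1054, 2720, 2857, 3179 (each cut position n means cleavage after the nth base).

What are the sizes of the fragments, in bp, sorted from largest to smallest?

Combined cut positions (sorted): 717, 1054, 2165, 2720, 2857, 3179, 4898.
Linear molecule, 7 cuts → 8 fragments:
  717 − 0 = 717 bp
  1054 − 717 = 337 bp
  2165 − 1054 = 1111 bp
  2720 − 2165 = 555 bp
  2857 − 2720 = 137 bp
  3179 − 2857 = 322 bp
  4898 − 3179 = 1719 bp
  6381 − 4898 = 1483 bp
Sorted largest to smallest: 1719, 1483, 1111, 717, 555, 337, 322, 137 bp.

1719, 1483, 1111, 717, 555, 337, 322, 137 bp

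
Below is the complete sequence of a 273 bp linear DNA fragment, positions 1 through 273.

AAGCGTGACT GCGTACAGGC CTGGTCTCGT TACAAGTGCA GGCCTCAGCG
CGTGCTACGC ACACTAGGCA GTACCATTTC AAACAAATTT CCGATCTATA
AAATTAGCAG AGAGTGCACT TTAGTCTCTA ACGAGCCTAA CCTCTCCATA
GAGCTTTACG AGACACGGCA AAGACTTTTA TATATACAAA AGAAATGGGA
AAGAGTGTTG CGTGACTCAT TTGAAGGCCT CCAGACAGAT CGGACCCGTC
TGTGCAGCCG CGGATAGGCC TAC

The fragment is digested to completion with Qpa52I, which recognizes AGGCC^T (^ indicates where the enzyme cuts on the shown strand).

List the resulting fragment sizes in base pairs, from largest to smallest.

Qpa52I sites (AGGCCT) start at positions 17, 40, 225, 266.
Qpa52I cuts after base 5 of each site (before the last base), so after positions 21, 44, 229, 270.
Linear molecule, 4 cuts → 5 fragments:
  1–21 → 21 bp
  22–44 → 23 bp
  45–229 → 185 bp
  230–270 → 41 bp
  271–273 → 3 bp
Sorted largest to smallest: 185, 41, 23, 21, 3 bp.

185, 41, 23, 21, 3 bp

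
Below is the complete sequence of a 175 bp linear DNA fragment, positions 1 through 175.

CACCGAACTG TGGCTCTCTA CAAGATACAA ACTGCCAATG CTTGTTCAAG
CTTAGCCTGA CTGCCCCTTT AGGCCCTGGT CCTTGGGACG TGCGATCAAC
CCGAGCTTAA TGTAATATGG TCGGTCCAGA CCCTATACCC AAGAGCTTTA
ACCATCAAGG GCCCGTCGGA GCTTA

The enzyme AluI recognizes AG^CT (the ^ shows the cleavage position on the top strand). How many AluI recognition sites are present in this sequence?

AGCT occurs starting at positions 49, 104, 144, 170.
AluI cuts at 4 sites.

4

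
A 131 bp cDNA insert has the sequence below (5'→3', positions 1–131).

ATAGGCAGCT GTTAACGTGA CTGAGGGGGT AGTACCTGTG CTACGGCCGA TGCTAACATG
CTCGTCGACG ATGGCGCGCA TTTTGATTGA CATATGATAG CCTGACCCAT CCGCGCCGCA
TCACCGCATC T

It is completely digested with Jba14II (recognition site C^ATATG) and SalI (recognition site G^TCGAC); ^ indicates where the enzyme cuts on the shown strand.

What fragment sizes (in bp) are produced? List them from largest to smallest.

64, 40, 27 bp

The Jba14II site (CATATG) starts at position 91.
Jba14II cuts after the first base of each site, so after position 91.
The SalI site (GTCGAC) starts at position 64.
SalI cuts after the first base of each site, so after position 64.
Combined cut positions: 64, 91.
Linear molecule, 2 cuts → 3 fragments:
  1–64 → 64 bp
  65–91 → 27 bp
  92–131 → 40 bp
Sorted largest to smallest: 64, 40, 27 bp.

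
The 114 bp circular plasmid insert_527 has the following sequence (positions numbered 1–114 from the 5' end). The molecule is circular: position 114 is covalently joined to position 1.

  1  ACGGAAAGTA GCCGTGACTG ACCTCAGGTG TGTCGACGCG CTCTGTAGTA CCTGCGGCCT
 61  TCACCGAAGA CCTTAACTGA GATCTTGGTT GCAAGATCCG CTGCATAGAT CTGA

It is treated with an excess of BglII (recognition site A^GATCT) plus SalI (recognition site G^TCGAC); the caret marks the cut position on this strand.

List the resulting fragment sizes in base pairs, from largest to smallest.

BglII sites (AGATCT) start at positions 80, 107.
BglII cuts after the first base of each site, so after positions 80, 107.
The SalI site (GTCGAC) starts at position 32.
SalI cuts after the first base of each site, so after position 32.
Combined cut positions: 32, 80, 107.
Circular molecule, 3 cuts → 3 fragments:
  33–80 → 48 bp
  81–107 → 27 bp
  108–114 then 1–32 → 7 + 32 = 39 bp
Sorted largest to smallest: 48, 39, 27 bp.

48, 39, 27 bp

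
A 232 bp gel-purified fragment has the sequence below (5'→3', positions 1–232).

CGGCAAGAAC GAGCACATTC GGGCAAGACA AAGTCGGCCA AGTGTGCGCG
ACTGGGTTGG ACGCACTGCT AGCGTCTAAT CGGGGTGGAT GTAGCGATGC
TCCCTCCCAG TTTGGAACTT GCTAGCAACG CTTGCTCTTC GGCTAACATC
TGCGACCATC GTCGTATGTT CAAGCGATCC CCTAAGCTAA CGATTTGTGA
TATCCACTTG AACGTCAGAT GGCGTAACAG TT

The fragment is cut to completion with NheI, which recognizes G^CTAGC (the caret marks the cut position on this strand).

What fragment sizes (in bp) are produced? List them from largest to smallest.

NheI sites (GCTAGC) start at positions 68, 121.
NheI cuts after the first base of each site, so after positions 68, 121.
Linear molecule, 2 cuts → 3 fragments:
  1–68 → 68 bp
  69–121 → 53 bp
  122–232 → 111 bp
Sorted largest to smallest: 111, 68, 53 bp.

111, 68, 53 bp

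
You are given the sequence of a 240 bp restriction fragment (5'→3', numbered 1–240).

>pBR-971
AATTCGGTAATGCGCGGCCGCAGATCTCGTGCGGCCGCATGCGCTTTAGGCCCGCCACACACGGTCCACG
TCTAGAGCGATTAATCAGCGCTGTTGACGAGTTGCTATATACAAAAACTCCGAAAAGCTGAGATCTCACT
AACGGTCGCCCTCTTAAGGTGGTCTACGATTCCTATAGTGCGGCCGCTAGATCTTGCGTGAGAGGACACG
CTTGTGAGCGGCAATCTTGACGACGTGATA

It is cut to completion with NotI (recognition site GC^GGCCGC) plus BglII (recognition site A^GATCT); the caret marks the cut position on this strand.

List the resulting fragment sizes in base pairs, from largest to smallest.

NotI sites (GCGGCCGC) start at positions 14, 31, 180.
NotI cuts after base 2 of each site, so after positions 15, 32, 181.
BglII sites (AGATCT) start at positions 22, 131, 189.
BglII cuts after the first base of each site, so after positions 22, 131, 189.
Combined cut positions: 15, 22, 32, 131, 181, 189.
Linear molecule, 6 cuts → 7 fragments:
  1–15 → 15 bp
  16–22 → 7 bp
  23–32 → 10 bp
  33–131 → 99 bp
  132–181 → 50 bp
  182–189 → 8 bp
  190–240 → 51 bp
Sorted largest to smallest: 99, 51, 50, 15, 10, 8, 7 bp.

99, 51, 50, 15, 10, 8, 7 bp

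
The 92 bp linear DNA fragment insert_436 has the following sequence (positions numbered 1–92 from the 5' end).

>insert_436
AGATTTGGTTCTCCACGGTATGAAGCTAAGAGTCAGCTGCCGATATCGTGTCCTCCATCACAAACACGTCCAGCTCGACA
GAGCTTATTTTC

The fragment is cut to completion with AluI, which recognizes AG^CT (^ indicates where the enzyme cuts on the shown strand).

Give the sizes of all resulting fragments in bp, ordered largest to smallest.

AluI sites (AGCT) start at positions 24, 35, 72, 82.
AluI cuts after base 2 of each site, so after positions 25, 36, 73, 83.
Linear molecule, 4 cuts → 5 fragments:
  1–25 → 25 bp
  26–36 → 11 bp
  37–73 → 37 bp
  74–83 → 10 bp
  84–92 → 9 bp
Sorted largest to smallest: 37, 25, 11, 10, 9 bp.

37, 25, 11, 10, 9 bp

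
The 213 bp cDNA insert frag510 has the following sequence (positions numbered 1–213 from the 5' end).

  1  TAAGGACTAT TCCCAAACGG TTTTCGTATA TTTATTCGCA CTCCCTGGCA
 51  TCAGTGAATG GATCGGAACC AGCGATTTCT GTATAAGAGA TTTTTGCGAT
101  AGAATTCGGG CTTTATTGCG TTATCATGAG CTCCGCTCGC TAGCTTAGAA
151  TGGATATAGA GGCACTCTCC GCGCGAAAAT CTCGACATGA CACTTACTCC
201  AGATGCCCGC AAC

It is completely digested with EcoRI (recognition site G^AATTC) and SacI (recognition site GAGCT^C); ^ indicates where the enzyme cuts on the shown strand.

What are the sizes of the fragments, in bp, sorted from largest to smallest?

102, 81, 30 bp

The EcoRI site (GAATTC) starts at position 102.
EcoRI cuts after the first base of each site, so after position 102.
The SacI site (GAGCTC) starts at position 128.
SacI cuts after base 5 of each site (before the last base), so after position 132.
Combined cut positions: 102, 132.
Linear molecule, 2 cuts → 3 fragments:
  1–102 → 102 bp
  103–132 → 30 bp
  133–213 → 81 bp
Sorted largest to smallest: 102, 81, 30 bp.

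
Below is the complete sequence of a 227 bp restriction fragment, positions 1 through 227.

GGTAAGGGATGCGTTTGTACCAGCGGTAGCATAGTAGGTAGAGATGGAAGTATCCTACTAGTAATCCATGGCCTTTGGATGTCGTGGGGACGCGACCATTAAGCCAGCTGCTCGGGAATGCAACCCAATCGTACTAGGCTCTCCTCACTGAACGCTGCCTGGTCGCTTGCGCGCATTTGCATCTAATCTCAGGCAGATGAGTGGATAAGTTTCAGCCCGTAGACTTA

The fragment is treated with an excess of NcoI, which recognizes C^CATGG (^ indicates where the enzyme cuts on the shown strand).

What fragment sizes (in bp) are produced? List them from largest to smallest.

161, 66 bp

The NcoI site (CCATGG) starts at position 66.
NcoI cuts after the first base of each site, so after position 66.
Linear molecule, 1 cut → 2 fragments:
  1–66 → 66 bp
  67–227 → 161 bp
Sorted largest to smallest: 161, 66 bp.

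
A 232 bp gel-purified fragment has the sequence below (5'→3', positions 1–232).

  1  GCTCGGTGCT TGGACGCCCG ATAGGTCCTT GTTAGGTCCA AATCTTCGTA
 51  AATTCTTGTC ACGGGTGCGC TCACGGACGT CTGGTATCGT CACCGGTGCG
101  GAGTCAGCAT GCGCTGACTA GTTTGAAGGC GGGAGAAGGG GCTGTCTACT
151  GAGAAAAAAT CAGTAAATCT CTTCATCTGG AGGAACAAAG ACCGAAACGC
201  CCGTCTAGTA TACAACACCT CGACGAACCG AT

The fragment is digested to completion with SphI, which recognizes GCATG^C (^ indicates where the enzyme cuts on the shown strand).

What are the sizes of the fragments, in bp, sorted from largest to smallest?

The SphI site (GCATGC) starts at position 107.
SphI cuts after base 5 of each site (before the last base), so after position 111.
Linear molecule, 1 cut → 2 fragments:
  1–111 → 111 bp
  112–232 → 121 bp
Sorted largest to smallest: 121, 111 bp.

121, 111 bp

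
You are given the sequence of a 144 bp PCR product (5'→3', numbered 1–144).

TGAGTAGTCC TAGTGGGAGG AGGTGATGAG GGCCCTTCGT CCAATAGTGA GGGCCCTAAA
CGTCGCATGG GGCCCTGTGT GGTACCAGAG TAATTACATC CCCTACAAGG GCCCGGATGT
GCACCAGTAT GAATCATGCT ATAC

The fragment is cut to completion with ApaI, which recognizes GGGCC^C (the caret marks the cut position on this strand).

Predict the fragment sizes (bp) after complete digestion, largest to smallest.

ApaI sites (GGGCCC) start at positions 30, 51, 70, 109.
ApaI cuts after base 5 of each site (before the last base), so after positions 34, 55, 74, 113.
Linear molecule, 4 cuts → 5 fragments:
  1–34 → 34 bp
  35–55 → 21 bp
  56–74 → 19 bp
  75–113 → 39 bp
  114–144 → 31 bp
Sorted largest to smallest: 39, 34, 31, 21, 19 bp.

39, 34, 31, 21, 19 bp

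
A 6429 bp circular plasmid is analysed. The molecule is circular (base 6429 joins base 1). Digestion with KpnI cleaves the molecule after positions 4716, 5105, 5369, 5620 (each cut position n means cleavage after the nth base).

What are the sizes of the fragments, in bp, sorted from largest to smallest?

Circular molecule, 4 cuts → 4 fragments:
  5105 − 4716 = 389 bp
  5369 − 5105 = 264 bp
  5620 − 5369 = 251 bp
  wrap: 6429 − 5620 + 4716 = 5525 bp
Sorted largest to smallest: 5525, 389, 264, 251 bp.

5525, 389, 264, 251 bp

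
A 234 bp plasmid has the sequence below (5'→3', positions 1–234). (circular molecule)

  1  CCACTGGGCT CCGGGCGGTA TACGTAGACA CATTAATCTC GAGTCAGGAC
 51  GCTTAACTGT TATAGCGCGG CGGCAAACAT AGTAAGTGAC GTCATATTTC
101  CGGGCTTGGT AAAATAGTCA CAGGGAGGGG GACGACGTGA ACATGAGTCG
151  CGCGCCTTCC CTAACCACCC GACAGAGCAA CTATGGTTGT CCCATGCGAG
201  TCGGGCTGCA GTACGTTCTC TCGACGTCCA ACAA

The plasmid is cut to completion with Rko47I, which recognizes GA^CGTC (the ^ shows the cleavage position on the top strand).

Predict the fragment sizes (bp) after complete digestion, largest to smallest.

Rko47I sites (GACGTC) start at positions 88, 223.
Rko47I cuts after base 2 of each site, so after positions 89, 224.
Circular molecule, 2 cuts → 2 fragments:
  90–224 → 135 bp
  225–234 then 1–89 → 10 + 89 = 99 bp
Sorted largest to smallest: 135, 99 bp.

135, 99 bp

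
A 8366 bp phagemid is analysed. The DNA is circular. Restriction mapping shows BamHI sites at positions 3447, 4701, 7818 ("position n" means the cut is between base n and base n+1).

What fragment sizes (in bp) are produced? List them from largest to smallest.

Circular molecule, 3 cuts → 3 fragments:
  4701 − 3447 = 1254 bp
  7818 − 4701 = 3117 bp
  wrap: 8366 − 7818 + 3447 = 3995 bp
Sorted largest to smallest: 3995, 3117, 1254 bp.

3995, 3117, 1254 bp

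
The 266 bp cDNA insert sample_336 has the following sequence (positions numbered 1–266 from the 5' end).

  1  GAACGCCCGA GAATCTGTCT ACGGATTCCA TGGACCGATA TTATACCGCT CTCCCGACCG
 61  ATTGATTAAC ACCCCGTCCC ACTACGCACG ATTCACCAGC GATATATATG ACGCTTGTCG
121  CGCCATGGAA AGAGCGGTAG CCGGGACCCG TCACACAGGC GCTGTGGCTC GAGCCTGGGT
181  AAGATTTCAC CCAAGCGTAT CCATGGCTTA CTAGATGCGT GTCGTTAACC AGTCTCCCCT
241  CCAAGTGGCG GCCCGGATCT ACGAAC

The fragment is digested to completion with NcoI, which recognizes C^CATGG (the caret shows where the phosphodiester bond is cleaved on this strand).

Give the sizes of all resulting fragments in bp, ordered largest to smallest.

NcoI sites (CCATGG) start at positions 28, 123, 201.
NcoI cuts after the first base of each site, so after positions 28, 123, 201.
Linear molecule, 3 cuts → 4 fragments:
  1–28 → 28 bp
  29–123 → 95 bp
  124–201 → 78 bp
  202–266 → 65 bp
Sorted largest to smallest: 95, 78, 65, 28 bp.

95, 78, 65, 28 bp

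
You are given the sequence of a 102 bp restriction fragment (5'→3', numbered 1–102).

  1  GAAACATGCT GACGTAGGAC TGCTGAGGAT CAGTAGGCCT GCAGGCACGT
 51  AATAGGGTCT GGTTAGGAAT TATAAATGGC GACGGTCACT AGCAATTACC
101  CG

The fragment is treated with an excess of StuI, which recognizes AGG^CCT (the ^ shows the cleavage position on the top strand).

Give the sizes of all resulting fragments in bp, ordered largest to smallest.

65, 37 bp

The StuI site (AGGCCT) starts at position 35.
StuI cuts after base 3 of each site, so after position 37.
Linear molecule, 1 cut → 2 fragments:
  1–37 → 37 bp
  38–102 → 65 bp
Sorted largest to smallest: 65, 37 bp.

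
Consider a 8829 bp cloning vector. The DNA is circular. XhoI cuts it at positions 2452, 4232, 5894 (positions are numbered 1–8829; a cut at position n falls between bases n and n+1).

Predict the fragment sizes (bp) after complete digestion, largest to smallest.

Circular molecule, 3 cuts → 3 fragments:
  4232 − 2452 = 1780 bp
  5894 − 4232 = 1662 bp
  wrap: 8829 − 5894 + 2452 = 5387 bp
Sorted largest to smallest: 5387, 1780, 1662 bp.

5387, 1780, 1662 bp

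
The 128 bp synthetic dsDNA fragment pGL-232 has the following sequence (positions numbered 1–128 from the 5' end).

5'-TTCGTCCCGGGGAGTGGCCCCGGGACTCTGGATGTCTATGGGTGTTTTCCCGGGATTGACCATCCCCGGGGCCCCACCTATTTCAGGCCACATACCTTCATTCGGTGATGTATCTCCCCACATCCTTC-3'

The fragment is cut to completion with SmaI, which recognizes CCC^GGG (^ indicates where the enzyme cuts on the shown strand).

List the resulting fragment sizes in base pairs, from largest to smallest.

SmaI sites (CCCGGG) start at positions 6, 19, 49, 65.
SmaI cuts after base 3 of each site, so after positions 8, 21, 51, 67.
Linear molecule, 4 cuts → 5 fragments:
  1–8 → 8 bp
  9–21 → 13 bp
  22–51 → 30 bp
  52–67 → 16 bp
  68–128 → 61 bp
Sorted largest to smallest: 61, 30, 16, 13, 8 bp.

61, 30, 16, 13, 8 bp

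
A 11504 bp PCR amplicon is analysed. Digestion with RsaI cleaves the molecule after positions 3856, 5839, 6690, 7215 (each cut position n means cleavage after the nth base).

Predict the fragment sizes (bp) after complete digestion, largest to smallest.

4289, 3856, 1983, 851, 525 bp

Linear molecule, 4 cuts → 5 fragments:
  3856 − 0 = 3856 bp
  5839 − 3856 = 1983 bp
  6690 − 5839 = 851 bp
  7215 − 6690 = 525 bp
  11504 − 7215 = 4289 bp
Sorted largest to smallest: 4289, 3856, 1983, 851, 525 bp.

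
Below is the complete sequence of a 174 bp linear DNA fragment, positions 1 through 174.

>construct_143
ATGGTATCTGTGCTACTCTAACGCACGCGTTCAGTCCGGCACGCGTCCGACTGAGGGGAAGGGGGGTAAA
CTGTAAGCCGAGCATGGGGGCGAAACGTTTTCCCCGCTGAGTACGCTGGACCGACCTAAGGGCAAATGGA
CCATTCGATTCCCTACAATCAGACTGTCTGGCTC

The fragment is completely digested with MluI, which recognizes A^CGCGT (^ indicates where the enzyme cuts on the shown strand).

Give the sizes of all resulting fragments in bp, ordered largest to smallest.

133, 25, 16 bp

MluI sites (ACGCGT) start at positions 25, 41.
MluI cuts after the first base of each site, so after positions 25, 41.
Linear molecule, 2 cuts → 3 fragments:
  1–25 → 25 bp
  26–41 → 16 bp
  42–174 → 133 bp
Sorted largest to smallest: 133, 25, 16 bp.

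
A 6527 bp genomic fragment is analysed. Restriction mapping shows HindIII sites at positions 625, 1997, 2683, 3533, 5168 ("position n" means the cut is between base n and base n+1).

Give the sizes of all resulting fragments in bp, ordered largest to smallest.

1635, 1372, 1359, 850, 686, 625 bp

Linear molecule, 5 cuts → 6 fragments:
  625 − 0 = 625 bp
  1997 − 625 = 1372 bp
  2683 − 1997 = 686 bp
  3533 − 2683 = 850 bp
  5168 − 3533 = 1635 bp
  6527 − 5168 = 1359 bp
Sorted largest to smallest: 1635, 1372, 1359, 850, 686, 625 bp.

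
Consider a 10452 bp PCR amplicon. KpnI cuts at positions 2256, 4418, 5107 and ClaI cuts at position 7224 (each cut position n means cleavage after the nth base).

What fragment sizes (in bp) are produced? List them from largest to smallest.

Combined cut positions (sorted): 2256, 4418, 5107, 7224.
Linear molecule, 4 cuts → 5 fragments:
  2256 − 0 = 2256 bp
  4418 − 2256 = 2162 bp
  5107 − 4418 = 689 bp
  7224 − 5107 = 2117 bp
  10452 − 7224 = 3228 bp
Sorted largest to smallest: 3228, 2256, 2162, 2117, 689 bp.

3228, 2256, 2162, 2117, 689 bp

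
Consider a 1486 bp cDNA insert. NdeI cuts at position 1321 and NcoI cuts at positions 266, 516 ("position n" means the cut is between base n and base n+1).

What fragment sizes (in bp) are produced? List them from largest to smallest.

Combined cut positions (sorted): 266, 516, 1321.
Linear molecule, 3 cuts → 4 fragments:
  266 − 0 = 266 bp
  516 − 266 = 250 bp
  1321 − 516 = 805 bp
  1486 − 1321 = 165 bp
Sorted largest to smallest: 805, 266, 250, 165 bp.

805, 266, 250, 165 bp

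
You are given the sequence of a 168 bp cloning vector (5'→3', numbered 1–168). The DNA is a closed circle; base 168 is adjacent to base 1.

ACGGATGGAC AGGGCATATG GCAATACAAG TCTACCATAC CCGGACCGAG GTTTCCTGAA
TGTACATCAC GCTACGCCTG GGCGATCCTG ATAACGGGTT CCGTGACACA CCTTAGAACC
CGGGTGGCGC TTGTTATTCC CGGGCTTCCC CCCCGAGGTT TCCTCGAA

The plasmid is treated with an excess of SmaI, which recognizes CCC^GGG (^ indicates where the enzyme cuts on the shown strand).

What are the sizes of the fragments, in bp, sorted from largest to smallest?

SmaI sites (CCCGGG) start at positions 119, 139.
SmaI cuts after base 3 of each site, so after positions 121, 141.
Circular molecule, 2 cuts → 2 fragments:
  122–141 → 20 bp
  142–168 then 1–121 → 27 + 121 = 148 bp
Sorted largest to smallest: 148, 20 bp.

148, 20 bp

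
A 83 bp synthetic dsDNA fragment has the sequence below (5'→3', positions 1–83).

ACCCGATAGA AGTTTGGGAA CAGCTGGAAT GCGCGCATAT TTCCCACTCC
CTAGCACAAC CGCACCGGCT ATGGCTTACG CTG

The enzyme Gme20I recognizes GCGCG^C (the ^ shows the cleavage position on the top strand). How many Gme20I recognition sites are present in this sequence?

GCGCGC occurs starting at position 31.
Gme20I cuts at 1 site.

1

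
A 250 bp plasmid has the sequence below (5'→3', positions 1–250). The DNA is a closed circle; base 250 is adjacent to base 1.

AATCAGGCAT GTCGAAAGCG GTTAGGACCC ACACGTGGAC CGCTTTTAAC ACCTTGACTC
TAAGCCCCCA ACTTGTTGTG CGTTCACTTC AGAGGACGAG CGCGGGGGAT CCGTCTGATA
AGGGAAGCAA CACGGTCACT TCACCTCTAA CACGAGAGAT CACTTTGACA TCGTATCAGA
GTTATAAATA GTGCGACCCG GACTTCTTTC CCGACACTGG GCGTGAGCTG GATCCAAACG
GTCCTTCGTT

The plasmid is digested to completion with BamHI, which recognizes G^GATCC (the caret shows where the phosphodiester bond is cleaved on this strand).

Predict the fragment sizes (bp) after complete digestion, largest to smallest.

BamHI sites (GGATCC) start at positions 107, 230.
BamHI cuts after the first base of each site, so after positions 107, 230.
Circular molecule, 2 cuts → 2 fragments:
  108–230 → 123 bp
  231–250 then 1–107 → 20 + 107 = 127 bp
Sorted largest to smallest: 127, 123 bp.

127, 123 bp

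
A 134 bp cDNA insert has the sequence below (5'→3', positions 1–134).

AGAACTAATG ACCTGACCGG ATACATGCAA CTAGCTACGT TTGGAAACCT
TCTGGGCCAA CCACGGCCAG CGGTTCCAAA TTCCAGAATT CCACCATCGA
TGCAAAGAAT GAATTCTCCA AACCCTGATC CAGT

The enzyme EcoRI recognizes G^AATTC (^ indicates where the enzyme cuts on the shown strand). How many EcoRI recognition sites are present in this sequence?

2

GAATTC occurs starting at positions 86, 111.
EcoRI cuts at 2 sites.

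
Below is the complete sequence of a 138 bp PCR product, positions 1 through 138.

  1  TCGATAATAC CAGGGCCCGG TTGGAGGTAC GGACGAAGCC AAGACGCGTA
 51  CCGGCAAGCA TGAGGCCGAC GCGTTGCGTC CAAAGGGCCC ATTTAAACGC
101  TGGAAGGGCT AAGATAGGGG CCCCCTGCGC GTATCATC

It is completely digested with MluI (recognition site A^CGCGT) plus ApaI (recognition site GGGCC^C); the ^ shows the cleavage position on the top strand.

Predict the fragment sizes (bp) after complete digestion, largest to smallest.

MluI sites (ACGCGT) start at positions 44, 69.
MluI cuts after the first base of each site, so after positions 44, 69.
ApaI sites (GGGCCC) start at positions 13, 85, 118.
ApaI cuts after base 5 of each site (before the last base), so after positions 17, 89, 122.
Combined cut positions: 17, 44, 69, 89, 122.
Linear molecule, 5 cuts → 6 fragments:
  1–17 → 17 bp
  18–44 → 27 bp
  45–69 → 25 bp
  70–89 → 20 bp
  90–122 → 33 bp
  123–138 → 16 bp
Sorted largest to smallest: 33, 27, 25, 20, 17, 16 bp.

33, 27, 25, 20, 17, 16 bp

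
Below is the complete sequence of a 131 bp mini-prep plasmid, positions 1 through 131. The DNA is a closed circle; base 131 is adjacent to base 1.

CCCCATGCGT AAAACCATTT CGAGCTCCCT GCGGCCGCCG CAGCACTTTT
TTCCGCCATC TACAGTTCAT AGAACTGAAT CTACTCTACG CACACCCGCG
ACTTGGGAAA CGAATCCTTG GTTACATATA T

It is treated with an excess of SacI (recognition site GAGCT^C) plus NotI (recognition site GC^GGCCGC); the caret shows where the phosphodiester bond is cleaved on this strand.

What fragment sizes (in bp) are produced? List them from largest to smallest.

125, 6 bp

The SacI site (GAGCTC) starts at position 22.
SacI cuts after base 5 of each site (before the last base), so after position 26.
The NotI site (GCGGCCGC) starts at position 31.
NotI cuts after base 2 of each site, so after position 32.
Combined cut positions: 26, 32.
Circular molecule, 2 cuts → 2 fragments:
  27–32 → 6 bp
  33–131 then 1–26 → 99 + 26 = 125 bp
Sorted largest to smallest: 125, 6 bp.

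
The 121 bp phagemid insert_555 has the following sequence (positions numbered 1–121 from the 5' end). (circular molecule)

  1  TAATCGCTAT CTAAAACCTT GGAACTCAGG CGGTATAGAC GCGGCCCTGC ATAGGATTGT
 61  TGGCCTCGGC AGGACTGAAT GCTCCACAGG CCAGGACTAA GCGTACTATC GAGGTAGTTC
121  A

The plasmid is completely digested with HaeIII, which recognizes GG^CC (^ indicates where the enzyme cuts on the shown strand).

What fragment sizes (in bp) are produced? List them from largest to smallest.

75, 27, 19 bp

HaeIII sites (GGCC) start at positions 43, 62, 89.
HaeIII cuts after base 2 of each site, so after positions 44, 63, 90.
Circular molecule, 3 cuts → 3 fragments:
  45–63 → 19 bp
  64–90 → 27 bp
  91–121 then 1–44 → 31 + 44 = 75 bp
Sorted largest to smallest: 75, 27, 19 bp.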